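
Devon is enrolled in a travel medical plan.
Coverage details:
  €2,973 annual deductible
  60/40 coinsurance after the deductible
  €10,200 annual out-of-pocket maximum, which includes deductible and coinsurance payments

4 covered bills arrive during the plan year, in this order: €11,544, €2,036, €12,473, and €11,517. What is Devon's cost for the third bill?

#1 (€11,544): €2,973 to deductible, leaving €8,571; 40% of €8,571 = €3,428.40. Cost to traveler: €6,401.40. OOP to date €6,401.40.
#2 (€2,036): deductible already satisfied, so traveler's share is 40% × €2,036 = €814.40. Cost to traveler: €814.40. OOP to date €7,215.80.
#3 (€12,473): 40% coinsurance on €12,473 = €4,989.20. That would push OOP to €12,205, over the €10,200 cap, so traveler pays €10,200 − €7,215.80 = €2,984.20.

€2,984.20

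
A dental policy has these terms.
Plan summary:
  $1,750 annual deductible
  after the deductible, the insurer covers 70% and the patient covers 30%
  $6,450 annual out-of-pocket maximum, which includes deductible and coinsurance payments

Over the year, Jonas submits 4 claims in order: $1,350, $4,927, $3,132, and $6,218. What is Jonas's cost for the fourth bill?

Claim 1 — $1,350: all of it applies to the deductible. Patient pays $1,350; OOP now $1,350.
Claim 2 — $4,927: $400 to deductible, leaving $4,527; coinsurance $4,527 × 30% = $1,358.10. Patient pays $1,758.10; OOP now $3,108.10.
Claim 3 — $3,132: 30% coinsurance on $3,132 = $939.60. Patient pays $939.60; OOP now $4,047.70.
Claim 4 — $6,218: 30% coinsurance on $6,218 = $1,865.40. Patient owes $1,865.40 (running OOP $5,913.10).

$1,865.40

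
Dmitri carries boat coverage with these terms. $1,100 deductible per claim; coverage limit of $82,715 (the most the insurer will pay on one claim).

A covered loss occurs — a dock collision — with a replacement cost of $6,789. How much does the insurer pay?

After the deductible, $6,789 − $1,100 = $5,689 remains.
$5,689 is within the $82,715 limit, so the insurer pays $5,689.

$5,689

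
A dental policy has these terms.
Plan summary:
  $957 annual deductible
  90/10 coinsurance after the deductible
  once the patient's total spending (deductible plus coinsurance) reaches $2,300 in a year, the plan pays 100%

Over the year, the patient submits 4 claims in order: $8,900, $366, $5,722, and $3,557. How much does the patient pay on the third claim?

$512.10

Claim 1 ($8,900): deductible takes $957, $7,943 remains; 10% of $7,943 = $794.30. Patient pays $1,751.30; OOP now $1,751.30.
Claim 2 ($366): deductible already satisfied, so patient's share is 10% × $366 = $36.60. Patient owes $36.60 (running OOP $1,787.90).
Claim 3 ($5,722): deductible already satisfied, so patient's share is 10% × $5,722 = $572.20. Adding that to $1,787.90 gives $2,360.10, past the $2,300 cap; patient pays only $2,300 − $1,787.90 = $512.10.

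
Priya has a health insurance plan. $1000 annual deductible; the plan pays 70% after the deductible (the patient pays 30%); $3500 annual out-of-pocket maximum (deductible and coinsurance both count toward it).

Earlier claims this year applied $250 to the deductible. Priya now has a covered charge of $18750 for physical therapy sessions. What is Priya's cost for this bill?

$3250

Deductible still to meet: $1000 − $250 = $750.
That leaves $18750 − $750 = $18000 for coinsurance.
Coinsurance: $18000 × 30% = $5400.
So the patient owes $750 + $5400 = $6150 before any cap.
That would bring total out-of-pocket to $6400, past the $3500 cap. The patient is capped at $3500 − $250 = $3250 on this claim.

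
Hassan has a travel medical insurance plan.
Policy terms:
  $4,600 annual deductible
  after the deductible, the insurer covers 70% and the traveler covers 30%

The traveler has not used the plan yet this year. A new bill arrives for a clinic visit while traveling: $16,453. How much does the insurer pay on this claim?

$8,297.10

Nothing has been paid toward the $4,600 deductible, so the first $4,600 of this charge is applied there.
That leaves $16,453 − $4,600 = $11,853 for coinsurance.
30% of $11,853 = $3,555.90 falls to the traveler.
Traveler responsibility: $4,600 + $3,555.90 = $8,155.90.
The plan picks up $16,453 − $8,155.90 = $8,297.10.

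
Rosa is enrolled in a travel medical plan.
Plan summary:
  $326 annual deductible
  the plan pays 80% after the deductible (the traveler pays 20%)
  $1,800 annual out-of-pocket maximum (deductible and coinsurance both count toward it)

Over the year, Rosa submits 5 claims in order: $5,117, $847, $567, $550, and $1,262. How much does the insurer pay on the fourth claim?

Bill 1, $5,117: $326 finishes the deductible; $4,791 goes to coinsurance; traveler's 20% is $958.20. Traveler owes $1,284.20 (running OOP $1,284.20). Plan pays $5,117 − $1,284.20 = $3,832.80.
Bill 2, $847: deductible already satisfied, so traveler's share is 20% × $847 = $169.40. Cost to traveler: $169.40. OOP to date $1,453.60. Insurer: $847 − $169.40 = $677.60.
Bill 3, $567: deductible already satisfied, so traveler's share is 20% × $567 = $113.40. Traveler pays $113.40; OOP now $1,567. Insurer: $567 − $113.40 = $453.60.
Bill 4, $550: 20% coinsurance on $550 = $110. Traveler pays $110; OOP now $1,677. Insurer: $550 − $110 = $440.

$440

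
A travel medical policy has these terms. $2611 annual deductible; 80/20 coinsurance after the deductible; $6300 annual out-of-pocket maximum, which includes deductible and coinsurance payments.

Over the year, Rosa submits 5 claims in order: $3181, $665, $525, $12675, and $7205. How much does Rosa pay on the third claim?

Claim 1 — $3181: $2611 finishes the deductible; $570 goes to coinsurance; traveler's 20% is $114. Traveler owes $2725 (running OOP $2725).
Claim 2 — $665: 20% coinsurance on $665 = $133. Traveler pays $133; OOP now $2858.
Claim 3 — $525: deductible met; 20% of $525 = $105. Traveler owes $105 (running OOP $2963).

$105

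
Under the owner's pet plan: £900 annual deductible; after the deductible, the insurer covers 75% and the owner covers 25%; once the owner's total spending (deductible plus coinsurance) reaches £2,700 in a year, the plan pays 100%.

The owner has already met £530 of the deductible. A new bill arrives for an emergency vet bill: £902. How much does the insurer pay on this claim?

£530 of the £900 deductible is already met, leaving £370.
That leaves £902 − £370 = £532 for coinsurance.
Coinsurance: £532 × 25% = £133.
That puts the owner's cost at £370 + £133 = £503 before any cap.
Total out-of-pocket so far would be £530 + £503 = £1,033, below the £2,700 cap — no reduction.
Insurer pays the balance: £902 − £503 = £399.

£399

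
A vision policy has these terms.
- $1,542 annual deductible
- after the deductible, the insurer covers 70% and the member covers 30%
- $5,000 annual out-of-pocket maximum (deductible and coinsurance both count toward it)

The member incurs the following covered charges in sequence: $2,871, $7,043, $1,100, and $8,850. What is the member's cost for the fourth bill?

#1 ($2,871): $1,542 to deductible, leaving $1,329; coinsurance $1,329 × 30% = $398.70. Member owes $1,940.70 (running OOP $1,940.70).
#2 ($7,043): deductible met; 30% of $7,043 = $2,112.90. Member owes $2,112.90 (running OOP $4,053.60).
#3 ($1,100): 30% coinsurance on $1,100 = $330. Member owes $330 (running OOP $4,383.60).
#4 ($8,850): deductible already satisfied, so member's share is 30% × $8,850 = $2,655. That would push OOP to $7,038.60, over the $5,000 cap, so member pays $5,000 − $4,383.60 = $616.40.

$616.40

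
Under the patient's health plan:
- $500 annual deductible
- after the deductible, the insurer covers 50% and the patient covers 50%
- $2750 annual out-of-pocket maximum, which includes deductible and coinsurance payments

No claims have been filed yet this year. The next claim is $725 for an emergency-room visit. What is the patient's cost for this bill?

$612.50

The full $500 deductible is still open; $500 of this bill applies to it.
After the $500 deductible portion, $725 − $500 = $225 is subject to coinsurance.
50% of $225 = $112.50 falls to the patient.
So the patient owes $500 + $112.50 = $612.50 before any cap.
Year-to-date out-of-pocket becomes $0 + $612.50 = $612.50, still under the $2750 maximum, so no cap applies.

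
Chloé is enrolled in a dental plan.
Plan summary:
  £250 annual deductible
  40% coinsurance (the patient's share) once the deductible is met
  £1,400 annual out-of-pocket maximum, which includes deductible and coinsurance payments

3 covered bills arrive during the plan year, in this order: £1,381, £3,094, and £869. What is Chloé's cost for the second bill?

Claim 1 (£1,381): deductible takes £250, £1,131 remains; patient's 40% is £452.40. Cost to patient: £702.40. OOP to date £702.40.
Claim 2 (£3,094): deductible met; 40% of £3,094 = £1,237.60. OOP would hit £1,940 > £1,400, so the cap limits the patient to £1,400 − £702.40 = £697.60.

£697.60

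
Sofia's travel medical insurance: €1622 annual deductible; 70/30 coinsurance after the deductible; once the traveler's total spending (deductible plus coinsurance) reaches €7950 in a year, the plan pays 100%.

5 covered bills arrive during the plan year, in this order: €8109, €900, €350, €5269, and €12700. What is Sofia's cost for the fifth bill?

€2426.20

Claim 1 (€8109): deductible takes €1622, €6487 remains; traveler's 30% is €1946.10. Cost to traveler: €3568.10. OOP to date €3568.10.
Claim 2 (€900): deductible already satisfied, so traveler's share is 30% × €900 = €270. Traveler pays €270; OOP now €3838.10.
Claim 3 (€350): deductible met; 30% of €350 = €105. Traveler pays €105; OOP now €3943.10.
Claim 4 (€5269): deductible met; 30% of €5269 = €1580.70. Traveler pays €1580.70; OOP now €5523.80.
Claim 5 (€12700): deductible met; 30% of €12700 = €3810. OOP would hit €9333.80 > €7950, so the cap limits the traveler to €7950 − €5523.80 = €2426.20.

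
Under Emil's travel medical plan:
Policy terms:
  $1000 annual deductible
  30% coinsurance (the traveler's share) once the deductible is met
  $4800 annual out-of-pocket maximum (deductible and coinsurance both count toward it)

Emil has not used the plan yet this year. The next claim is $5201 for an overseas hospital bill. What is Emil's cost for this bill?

$2260.30

Nothing has been paid toward the $1000 deductible, so the first $1000 of this charge is applied there.
The remaining $4201 (= $5201 − $1000) moves to coinsurance.
Traveler's 30% share of $4201 is $1260.30.
So the traveler owes $1000 + $1260.30 = $2260.30 before any cap.
Cumulative spending $0 + $2260.30 = $2260.30 stays under the $4800 maximum.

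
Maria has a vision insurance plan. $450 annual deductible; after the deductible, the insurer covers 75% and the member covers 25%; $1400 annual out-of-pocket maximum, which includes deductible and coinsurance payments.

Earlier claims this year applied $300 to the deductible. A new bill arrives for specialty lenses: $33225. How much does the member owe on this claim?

$1100

Deductible still to meet: $450 − $300 = $150.
That leaves $33225 − $150 = $33075 for coinsurance.
Member's 25% share of $33075 is $8268.75.
That puts the member's cost at $150 + $8268.75 = $8418.75 before any cap.
Adding $8418.75 to the $300 already spent would give $8718.75, which exceeds the $1400 cap; the member pays just $1400 − $300 = $1100.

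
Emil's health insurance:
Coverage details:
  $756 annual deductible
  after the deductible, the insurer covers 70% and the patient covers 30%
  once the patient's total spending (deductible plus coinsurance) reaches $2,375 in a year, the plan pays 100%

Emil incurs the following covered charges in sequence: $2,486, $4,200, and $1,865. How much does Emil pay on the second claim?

Bill 1, $2,486: $756 to deductible, leaving $1,730; coinsurance $1,730 × 30% = $519. Patient owes $1,275 (running OOP $1,275).
Bill 2, $4,200: deductible already satisfied, so patient's share is 30% × $4,200 = $1,260. That would push OOP to $2,535, over the $2,375 cap, so patient pays $2,375 − $1,275 = $1,100.

$1,100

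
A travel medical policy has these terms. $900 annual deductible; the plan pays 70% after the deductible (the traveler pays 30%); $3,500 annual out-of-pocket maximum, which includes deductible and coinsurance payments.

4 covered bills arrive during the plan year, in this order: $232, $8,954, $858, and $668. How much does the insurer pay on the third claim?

$743.80

Claim 1 — $232: entire amount goes to the deductible. Traveler owes $232 (running OOP $232). Insurer: $232 − $232 = $0.
Claim 2 — $8,954: $668 to deductible, leaving $8,286; 30% of $8,286 = $2,485.80. Traveler owes $3,153.80 (running OOP $3,385.80). Insurer: $8,954 − $3,153.80 = $5,800.20.
Claim 3 — $858: 30% coinsurance on $858 = $257.40. That would push OOP to $3,643.20, over the $3,500 cap, so traveler pays $3,500 − $3,385.80 = $114.20. Insurer: $858 − $114.20 = $743.80.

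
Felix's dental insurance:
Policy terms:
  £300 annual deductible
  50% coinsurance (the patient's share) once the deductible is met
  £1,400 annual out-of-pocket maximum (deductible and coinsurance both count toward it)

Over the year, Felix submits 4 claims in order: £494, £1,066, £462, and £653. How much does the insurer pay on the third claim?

#1 (£494): deductible takes £300, £194 remains; patient's 50% is £97. Patient pays £397; OOP now £397. Insurer: £494 − £397 = £97.
#2 (£1,066): deductible met; 50% of £1,066 = £533. Patient pays £533; OOP now £930. Insurer: £1,066 − £533 = £533.
#3 (£462): 50% coinsurance on £462 = £231. Cost to patient: £231. OOP to date £1,161. Insurer: £462 − £231 = £231.

£231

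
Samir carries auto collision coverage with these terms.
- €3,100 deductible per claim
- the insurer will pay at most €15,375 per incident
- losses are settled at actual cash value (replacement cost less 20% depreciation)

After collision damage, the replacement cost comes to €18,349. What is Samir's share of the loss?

At 20% depreciation, ACV = €18,349 − €3,669.80 = €14,679.20.
Less the €3,100 deductible: €14,679.20 − €3,100 = €11,579.20.
€11,579.20 ≤ €15,375, so the limit doesn't bind; insurer pays €11,579.20.
Driver's share is the uncovered remainder: €18,349 − €11,579.20 = €6,769.80.

€6,769.80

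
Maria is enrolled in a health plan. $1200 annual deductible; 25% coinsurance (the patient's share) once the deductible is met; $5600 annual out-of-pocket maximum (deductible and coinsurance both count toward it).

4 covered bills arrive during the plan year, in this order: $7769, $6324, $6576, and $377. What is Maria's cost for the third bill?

Bill 1, $7769: $1200 finishes the deductible; $6569 goes to coinsurance; 25% of $6569 = $1642.25. Cost to patient: $2842.25. OOP to date $2842.25.
Bill 2, $6324: 25% coinsurance on $6324 = $1581. Patient pays $1581; OOP now $4423.25.
Bill 3, $6576: deductible already satisfied, so patient's share is 25% × $6576 = $1644. That would push OOP to $6067.25, over the $5600 cap, so patient pays $5600 − $4423.25 = $1176.75.

$1176.75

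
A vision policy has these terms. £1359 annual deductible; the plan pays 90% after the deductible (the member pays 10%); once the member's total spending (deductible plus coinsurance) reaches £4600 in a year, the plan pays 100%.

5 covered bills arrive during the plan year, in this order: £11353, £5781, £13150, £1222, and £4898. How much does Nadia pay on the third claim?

£1315

#1 (£11353): deductible takes £1359, £9994 remains; 10% of £9994 = £999.40. Cost to member: £2358.40. OOP to date £2358.40.
#2 (£5781): deductible already satisfied, so member's share is 10% × £5781 = £578.10. Member pays £578.10; OOP now £2936.50.
#3 (£13150): deductible already satisfied, so member's share is 10% × £13150 = £1315. Member owes £1315 (running OOP £4251.50).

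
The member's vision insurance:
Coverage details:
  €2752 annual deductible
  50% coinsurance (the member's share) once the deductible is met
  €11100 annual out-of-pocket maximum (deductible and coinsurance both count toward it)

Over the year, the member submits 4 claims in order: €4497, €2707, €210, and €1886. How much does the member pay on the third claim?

Bill 1, €4497: €2752 to deductible, leaving €1745; 50% of €1745 = €872.50. Cost to member: €3624.50. OOP to date €3624.50.
Bill 2, €2707: deductible already satisfied, so member's share is 50% × €2707 = €1353.50. Member pays €1353.50; OOP now €4978.
Bill 3, €210: deductible met; 50% of €210 = €105. Cost to member: €105. OOP to date €5083.

€105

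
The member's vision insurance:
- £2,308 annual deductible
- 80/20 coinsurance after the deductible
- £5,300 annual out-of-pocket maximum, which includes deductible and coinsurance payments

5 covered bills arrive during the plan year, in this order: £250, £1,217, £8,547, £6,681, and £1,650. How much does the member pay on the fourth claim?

£1,336.20

#1 (£250): all of it applies to the deductible. Cost to member: £250. OOP to date £250.
#2 (£1,217): all of it applies to the deductible. Member pays £1,217; OOP now £1,467.
#3 (£8,547): £841 to deductible, leaving £7,706; coinsurance £7,706 × 20% = £1,541.20. Cost to member: £2,382.20. OOP to date £3,849.20.
#4 (£6,681): 20% coinsurance on £6,681 = £1,336.20. Member pays £1,336.20; OOP now £5,185.40.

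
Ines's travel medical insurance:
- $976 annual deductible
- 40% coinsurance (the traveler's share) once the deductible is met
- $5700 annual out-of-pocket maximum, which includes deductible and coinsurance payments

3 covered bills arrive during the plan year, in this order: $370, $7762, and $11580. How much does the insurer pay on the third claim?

$9718.40

#1 ($370): entire amount goes to the deductible. Traveler owes $370 (running OOP $370). Plan pays $370 − $370 = $0.
#2 ($7762): $606 finishes the deductible; $7156 goes to coinsurance; 40% of $7156 = $2862.40. Traveler pays $3468.40; OOP now $3838.40. Insurer: $7762 − $3468.40 = $4293.60.
#3 ($11580): 40% coinsurance on $11580 = $4632. Adding that to $3838.40 gives $8470.40, past the $5700 cap; traveler pays only $5700 − $3838.40 = $1861.60. Insurer: $11580 − $1861.60 = $9718.40.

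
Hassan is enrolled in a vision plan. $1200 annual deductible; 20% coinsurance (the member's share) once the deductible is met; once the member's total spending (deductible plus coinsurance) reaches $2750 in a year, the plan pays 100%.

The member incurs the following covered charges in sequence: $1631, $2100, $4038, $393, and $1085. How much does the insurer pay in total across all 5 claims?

Bill 1, $1631: $1200 finishes the deductible; $431 goes to coinsurance; 20% of $431 = $86.20. Member owes $1286.20 (running OOP $1286.20). Plan pays $1631 − $1286.20 = $344.80.
Bill 2, $2100: deductible already satisfied, so member's share is 20% × $2100 = $420. Member owes $420 (running OOP $1706.20). Insurer: $2100 − $420 = $1680.
Bill 3, $4038: deductible met; 20% of $4038 = $807.60. Member owes $807.60 (running OOP $2513.80). Plan pays $4038 − $807.60 = $3230.40.
Bill 4, $393: 20% coinsurance on $393 = $78.60. Cost to member: $78.60. OOP to date $2592.40. Insurer: $393 − $78.60 = $314.40.
Bill 5, $1085: 20% coinsurance on $1085 = $217. That would push OOP to $2809.40, over the $2750 cap, so member pays $2750 − $2592.40 = $157.60. Plan pays $1085 − $157.60 = $927.40.
Insurer total = bills − member's total = $9247 − $2750 = $6497.

$6497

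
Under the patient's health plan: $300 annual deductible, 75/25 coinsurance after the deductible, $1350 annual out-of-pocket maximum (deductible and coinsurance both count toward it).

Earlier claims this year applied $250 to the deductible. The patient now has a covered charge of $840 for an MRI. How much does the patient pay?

$250 of the $300 deductible is already met, leaving $50.
That leaves $840 − $50 = $790 for coinsurance.
Coinsurance: $790 × 25% = $197.50.
That puts the patient's cost at $50 + $197.50 = $247.50 before any cap.
Total out-of-pocket so far would be $250 + $247.50 = $497.50, below the $1350 cap — no reduction.

$247.50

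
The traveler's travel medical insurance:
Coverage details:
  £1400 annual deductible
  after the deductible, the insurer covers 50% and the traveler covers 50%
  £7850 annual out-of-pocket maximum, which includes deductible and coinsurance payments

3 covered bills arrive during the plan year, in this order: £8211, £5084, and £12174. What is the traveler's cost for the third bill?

#1 (£8211): deductible takes £1400, £6811 remains; coinsurance £6811 × 50% = £3405.50. Traveler owes £4805.50 (running OOP £4805.50).
#2 (£5084): deductible already satisfied, so traveler's share is 50% × £5084 = £2542. Cost to traveler: £2542. OOP to date £7347.50.
#3 (£12174): deductible met; 50% of £12174 = £6087. That would push OOP to £13434.50, over the £7850 cap, so traveler pays £7850 − £7347.50 = £502.50.

£502.50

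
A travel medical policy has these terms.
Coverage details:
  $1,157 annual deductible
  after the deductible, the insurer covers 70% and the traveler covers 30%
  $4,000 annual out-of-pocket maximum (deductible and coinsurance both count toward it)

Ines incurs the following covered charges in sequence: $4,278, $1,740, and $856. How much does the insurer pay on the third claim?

Bill 1, $4,278: $1,157 to deductible, leaving $3,121; traveler's 30% is $936.30. Traveler pays $2,093.30; OOP now $2,093.30. Plan pays $4,278 − $2,093.30 = $2,184.70.
Bill 2, $1,740: deductible already satisfied, so traveler's share is 30% × $1,740 = $522. Cost to traveler: $522. OOP to date $2,615.30. Insurer: $1,740 − $522 = $1,218.
Bill 3, $856: deductible already satisfied, so traveler's share is 30% × $856 = $256.80. Traveler owes $256.80 (running OOP $2,872.10). Insurer: $856 − $256.80 = $599.20.

$599.20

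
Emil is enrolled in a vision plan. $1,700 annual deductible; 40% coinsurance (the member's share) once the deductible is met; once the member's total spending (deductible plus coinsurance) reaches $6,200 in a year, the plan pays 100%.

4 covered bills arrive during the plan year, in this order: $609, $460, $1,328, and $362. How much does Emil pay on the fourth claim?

$144.80

Claim 1 — $609: all of it applies to the deductible. Cost to member: $609. OOP to date $609.
Claim 2 — $460: all of it applies to the deductible. Member pays $460; OOP now $1,069.
Claim 3 — $1,328: deductible takes $631, $697 remains; member's 40% is $278.80. Member owes $909.80 (running OOP $1,978.80).
Claim 4 — $362: deductible met; 40% of $362 = $144.80. Member owes $144.80 (running OOP $2,123.60).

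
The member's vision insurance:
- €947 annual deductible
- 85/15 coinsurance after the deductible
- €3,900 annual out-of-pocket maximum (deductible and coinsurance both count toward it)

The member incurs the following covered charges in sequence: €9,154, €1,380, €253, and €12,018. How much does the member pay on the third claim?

Bill 1, €9,154: €947 finishes the deductible; €8,207 goes to coinsurance; member's 15% is €1,231.05. Cost to member: €2,178.05. OOP to date €2,178.05.
Bill 2, €1,380: deductible already satisfied, so member's share is 15% × €1,380 = €207. Cost to member: €207. OOP to date €2,385.05.
Bill 3, €253: deductible met; 15% of €253 = €37.95. Cost to member: €37.95. OOP to date €2,423.

€37.95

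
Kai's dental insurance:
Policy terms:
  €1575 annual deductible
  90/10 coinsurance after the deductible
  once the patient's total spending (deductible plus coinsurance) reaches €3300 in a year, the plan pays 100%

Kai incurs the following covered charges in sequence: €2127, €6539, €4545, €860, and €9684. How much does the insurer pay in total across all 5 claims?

€20455

Claim 1 — €2127: €1575 to deductible, leaving €552; coinsurance €552 × 10% = €55.20. Cost to patient: €1630.20. OOP to date €1630.20. Insurer: €2127 − €1630.20 = €496.80.
Claim 2 — €6539: deductible met; 10% of €6539 = €653.90. Patient pays €653.90; OOP now €2284.10. Insurer: €6539 − €653.90 = €5885.10.
Claim 3 — €4545: deductible met; 10% of €4545 = €454.50. Patient owes €454.50 (running OOP €2738.60). Insurer: €4545 − €454.50 = €4090.50.
Claim 4 — €860: 10% coinsurance on €860 = €86. Cost to patient: €86. OOP to date €2824.60. Insurer: €860 − €86 = €774.
Claim 5 — €9684: deductible met; 10% of €9684 = €968.40. OOP would hit €3793 > €3300, so the cap limits the patient to €3300 − €2824.60 = €475.40. Insurer: €9684 − €475.40 = €9208.60.
Insurer total: €496.80 + €5885.10 + €4090.50 + €774 + €9208.60 = €20455.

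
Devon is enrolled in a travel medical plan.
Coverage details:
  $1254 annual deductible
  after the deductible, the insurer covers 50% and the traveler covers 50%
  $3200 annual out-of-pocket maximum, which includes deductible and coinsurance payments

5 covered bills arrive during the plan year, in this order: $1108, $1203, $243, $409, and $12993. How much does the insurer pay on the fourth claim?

$204.50

Bill 1, $1108: all of it applies to the deductible. Cost to traveler: $1108. OOP to date $1108. Plan pays $1108 − $1108 = $0.
Bill 2, $1203: deductible takes $146, $1057 remains; 50% of $1057 = $528.50. Traveler pays $674.50; OOP now $1782.50. Insurer: $1203 − $674.50 = $528.50.
Bill 3, $243: deductible met; 50% of $243 = $121.50. Traveler owes $121.50 (running OOP $1904). Plan pays $243 − $121.50 = $121.50.
Bill 4, $409: deductible already satisfied, so traveler's share is 50% × $409 = $204.50. Traveler owes $204.50 (running OOP $2108.50). Insurer: $409 − $204.50 = $204.50.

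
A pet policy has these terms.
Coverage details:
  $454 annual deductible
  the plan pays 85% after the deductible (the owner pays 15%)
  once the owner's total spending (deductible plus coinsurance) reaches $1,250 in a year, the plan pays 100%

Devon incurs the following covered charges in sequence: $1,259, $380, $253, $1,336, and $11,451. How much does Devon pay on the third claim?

$37.95

Claim 1 — $1,259: $454 finishes the deductible; $805 goes to coinsurance; owner's 15% is $120.75. Owner owes $574.75 (running OOP $574.75).
Claim 2 — $380: deductible met; 15% of $380 = $57. Owner owes $57 (running OOP $631.75).
Claim 3 — $253: 15% coinsurance on $253 = $37.95. Cost to owner: $37.95. OOP to date $669.70.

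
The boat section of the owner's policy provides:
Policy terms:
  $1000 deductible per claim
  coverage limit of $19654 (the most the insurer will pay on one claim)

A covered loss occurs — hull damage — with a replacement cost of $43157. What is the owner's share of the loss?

Subtract the deductible: $43157 − $1000 = $42157.
Since $42157 > $19654, the payout is capped at $19654.
The owner bears the rest of the original loss: $43157 − $19654 = $23503.

$23503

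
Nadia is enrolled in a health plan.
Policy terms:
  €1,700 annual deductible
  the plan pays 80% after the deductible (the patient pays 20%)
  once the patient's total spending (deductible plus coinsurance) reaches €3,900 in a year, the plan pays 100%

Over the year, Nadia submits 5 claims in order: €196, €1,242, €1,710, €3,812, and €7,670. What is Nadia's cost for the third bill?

€551.60

Claim 1 (€196): fully absorbed by the deductible. Cost to patient: €196. OOP to date €196.
Claim 2 (€1,242): all of it applies to the deductible. Patient pays €1,242; OOP now €1,438.
Claim 3 (€1,710): deductible takes €262, €1,448 remains; 20% of €1,448 = €289.60. Cost to patient: €551.60. OOP to date €1,989.60.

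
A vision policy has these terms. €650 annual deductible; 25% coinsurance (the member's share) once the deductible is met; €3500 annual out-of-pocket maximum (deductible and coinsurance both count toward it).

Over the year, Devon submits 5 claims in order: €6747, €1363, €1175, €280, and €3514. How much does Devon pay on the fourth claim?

€70

#1 (€6747): deductible takes €650, €6097 remains; coinsurance €6097 × 25% = €1524.25. Member owes €2174.25 (running OOP €2174.25).
#2 (€1363): deductible already satisfied, so member's share is 25% × €1363 = €340.75. Member pays €340.75; OOP now €2515.
#3 (€1175): deductible already satisfied, so member's share is 25% × €1175 = €293.75. Cost to member: €293.75. OOP to date €2808.75.
#4 (€280): 25% coinsurance on €280 = €70. Cost to member: €70. OOP to date €2878.75.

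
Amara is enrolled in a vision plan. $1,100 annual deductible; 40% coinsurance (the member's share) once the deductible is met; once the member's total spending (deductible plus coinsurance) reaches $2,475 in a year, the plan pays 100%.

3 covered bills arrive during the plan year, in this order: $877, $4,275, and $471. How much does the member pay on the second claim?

Bill 1, $877: fully absorbed by the deductible. Member owes $877 (running OOP $877).
Bill 2, $4,275: $223 finishes the deductible; $4,052 goes to coinsurance; coinsurance $4,052 × 40% = $1,620.80. Claim cost before the cap: $223 + $1,620.80 = $1,843.80. OOP would hit $2,720.80 > $2,475, so the cap limits the member to $2,475 − $877 = $1,598.

$1,598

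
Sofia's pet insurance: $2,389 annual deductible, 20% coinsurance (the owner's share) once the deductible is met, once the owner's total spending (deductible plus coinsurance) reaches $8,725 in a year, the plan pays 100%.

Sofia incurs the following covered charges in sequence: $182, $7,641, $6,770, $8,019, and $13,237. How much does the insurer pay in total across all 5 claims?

#1 ($182): entire amount goes to the deductible. Owner pays $182; OOP now $182. Insurer: $182 − $182 = $0.
#2 ($7,641): deductible takes $2,207, $5,434 remains; 20% of $5,434 = $1,086.80. Owner pays $3,293.80; OOP now $3,475.80. Insurer: $7,641 − $3,293.80 = $4,347.20.
#3 ($6,770): deductible already satisfied, so owner's share is 20% × $6,770 = $1,354. Owner pays $1,354; OOP now $4,829.80. Plan pays $6,770 − $1,354 = $5,416.
#4 ($8,019): deductible already satisfied, so owner's share is 20% × $8,019 = $1,603.80. Owner pays $1,603.80; OOP now $6,433.60. Plan pays $8,019 − $1,603.80 = $6,415.20.
#5 ($13,237): deductible met; 20% of $13,237 = $2,647.40. That would push OOP to $9,081, over the $8,725 cap, so owner pays $8,725 − $6,433.60 = $2,291.40. Plan pays $13,237 − $2,291.40 = $10,945.60.
Insurer total = bills − owner's total = $35,849 − $8,725 = $27,124.

$27,124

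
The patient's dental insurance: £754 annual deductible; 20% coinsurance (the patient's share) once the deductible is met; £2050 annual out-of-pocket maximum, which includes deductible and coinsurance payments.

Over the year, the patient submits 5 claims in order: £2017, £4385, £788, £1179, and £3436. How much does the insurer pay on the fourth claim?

£1170.20

#1 (£2017): £754 finishes the deductible; £1263 goes to coinsurance; patient's 20% is £252.60. Patient pays £1006.60; OOP now £1006.60. Plan pays £2017 − £1006.60 = £1010.40.
#2 (£4385): deductible met; 20% of £4385 = £877. Patient owes £877 (running OOP £1883.60). Insurer: £4385 − £877 = £3508.
#3 (£788): deductible already satisfied, so patient's share is 20% × £788 = £157.60. Patient owes £157.60 (running OOP £2041.20). Insurer: £788 − £157.60 = £630.40.
#4 (£1179): deductible met; 20% of £1179 = £235.80. Adding that to £2041.20 gives £2277, past the £2050 cap; patient pays only £2050 − £2041.20 = £8.80. Insurer: £1179 − £8.80 = £1170.20.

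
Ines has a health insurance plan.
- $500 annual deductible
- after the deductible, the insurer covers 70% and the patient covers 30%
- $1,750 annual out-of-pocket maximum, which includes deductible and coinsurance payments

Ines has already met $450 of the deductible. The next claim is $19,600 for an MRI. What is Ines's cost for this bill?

$1,300

Remaining deductible: $500 − $450 = $50.
The remaining $19,550 (= $19,600 − $50) moves to coinsurance.
30% of $19,550 = $5,865 falls to the patient.
So the patient owes $50 + $5,865 = $5,915 before any cap.
Adding $5,915 to the $450 already spent would give $6,365, which exceeds the $1,750 cap; the patient pays just $1,750 − $450 = $1,300.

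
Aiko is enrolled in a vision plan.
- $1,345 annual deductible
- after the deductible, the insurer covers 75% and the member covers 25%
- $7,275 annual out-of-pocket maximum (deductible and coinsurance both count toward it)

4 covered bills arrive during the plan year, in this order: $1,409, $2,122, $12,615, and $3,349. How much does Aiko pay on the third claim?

$3,153.75

Claim 1 — $1,409: $1,345 finishes the deductible; $64 goes to coinsurance; coinsurance $64 × 25% = $16. Member owes $1,361 (running OOP $1,361).
Claim 2 — $2,122: deductible met; 25% of $2,122 = $530.50. Cost to member: $530.50. OOP to date $1,891.50.
Claim 3 — $12,615: 25% coinsurance on $12,615 = $3,153.75. Cost to member: $3,153.75. OOP to date $5,045.25.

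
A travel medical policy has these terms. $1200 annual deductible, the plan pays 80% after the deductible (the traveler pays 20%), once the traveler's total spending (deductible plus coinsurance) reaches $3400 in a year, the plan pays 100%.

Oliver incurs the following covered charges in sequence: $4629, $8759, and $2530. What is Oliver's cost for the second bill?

$1514.20

Claim 1 — $4629: deductible takes $1200, $3429 remains; 20% of $3429 = $685.80. Traveler owes $1885.80 (running OOP $1885.80).
Claim 2 — $8759: 20% coinsurance on $8759 = $1751.80. That would push OOP to $3637.60, over the $3400 cap, so traveler pays $3400 − $1885.80 = $1514.20.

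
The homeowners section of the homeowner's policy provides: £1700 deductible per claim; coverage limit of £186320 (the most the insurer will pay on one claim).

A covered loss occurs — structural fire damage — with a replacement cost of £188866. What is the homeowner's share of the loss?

£2546

Subtract the deductible: £188866 − £1700 = £187166.
The £186320 per-incident cap binds; insurer pays £186320.
Out of pocket: £188866 − £186320 = £2546.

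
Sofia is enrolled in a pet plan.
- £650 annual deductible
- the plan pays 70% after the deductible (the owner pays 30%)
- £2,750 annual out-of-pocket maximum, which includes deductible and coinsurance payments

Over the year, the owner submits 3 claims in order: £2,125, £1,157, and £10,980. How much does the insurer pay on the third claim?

Claim 1 (£2,125): deductible takes £650, £1,475 remains; owner's 30% is £442.50. Cost to owner: £1,092.50. OOP to date £1,092.50. Insurer: £2,125 − £1,092.50 = £1,032.50.
Claim 2 (£1,157): deductible met; 30% of £1,157 = £347.10. Owner pays £347.10; OOP now £1,439.60. Plan pays £1,157 − £347.10 = £809.90.
Claim 3 (£10,980): 30% coinsurance on £10,980 = £3,294. That would push OOP to £4,733.60, over the £2,750 cap, so owner pays £2,750 − £1,439.60 = £1,310.40. Insurer: £10,980 − £1,310.40 = £9,669.60.

£9,669.60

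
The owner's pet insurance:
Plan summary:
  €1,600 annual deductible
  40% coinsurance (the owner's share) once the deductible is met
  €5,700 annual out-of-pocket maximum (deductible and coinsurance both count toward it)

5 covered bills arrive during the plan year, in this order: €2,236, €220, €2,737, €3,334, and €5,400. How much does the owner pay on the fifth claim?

€1,329.20

Claim 1 (€2,236): €1,600 to deductible, leaving €636; owner's 40% is €254.40. Cost to owner: €1,854.40. OOP to date €1,854.40.
Claim 2 (€220): deductible already satisfied, so owner's share is 40% × €220 = €88. Owner pays €88; OOP now €1,942.40.
Claim 3 (€2,737): deductible met; 40% of €2,737 = €1,094.80. Owner pays €1,094.80; OOP now €3,037.20.
Claim 4 (€3,334): 40% coinsurance on €3,334 = €1,333.60. Owner owes €1,333.60 (running OOP €4,370.80).
Claim 5 (€5,400): deductible already satisfied, so owner's share is 40% × €5,400 = €2,160. That would push OOP to €6,530.80, over the €5,700 cap, so owner pays €5,700 − €4,370.80 = €1,329.20.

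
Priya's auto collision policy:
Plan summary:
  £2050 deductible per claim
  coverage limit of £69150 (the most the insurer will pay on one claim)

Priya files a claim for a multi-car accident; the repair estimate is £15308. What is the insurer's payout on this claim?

£13258

Less the £2050 deductible: £15308 − £2050 = £13258.
£13258 is within the £69150 limit, so the insurer pays £13258.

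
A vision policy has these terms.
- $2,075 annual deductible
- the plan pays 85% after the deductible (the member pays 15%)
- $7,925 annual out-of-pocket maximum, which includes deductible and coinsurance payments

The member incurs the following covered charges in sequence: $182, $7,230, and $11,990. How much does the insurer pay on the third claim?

Claim 1 ($182): all of it applies to the deductible. Member owes $182 (running OOP $182). Plan pays $182 − $182 = $0.
Claim 2 ($7,230): deductible takes $1,893, $5,337 remains; coinsurance $5,337 × 15% = $800.55. Member pays $2,693.55; OOP now $2,875.55. Insurer: $7,230 − $2,693.55 = $4,536.45.
Claim 3 ($11,990): deductible already satisfied, so member's share is 15% × $11,990 = $1,798.50. Member pays $1,798.50; OOP now $4,674.05. Insurer: $11,990 − $1,798.50 = $10,191.50.

$10,191.50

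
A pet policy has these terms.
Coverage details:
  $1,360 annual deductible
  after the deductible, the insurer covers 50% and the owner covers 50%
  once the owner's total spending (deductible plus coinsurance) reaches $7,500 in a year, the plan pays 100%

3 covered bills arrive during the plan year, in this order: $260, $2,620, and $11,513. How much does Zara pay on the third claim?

#1 ($260): all of it applies to the deductible. Owner pays $260; OOP now $260.
#2 ($2,620): $1,100 finishes the deductible; $1,520 goes to coinsurance; 50% of $1,520 = $760. Owner pays $1,860; OOP now $2,120.
#3 ($11,513): deductible already satisfied, so owner's share is 50% × $11,513 = $5,756.50. Adding that to $2,120 gives $7,876.50, past the $7,500 cap; owner pays only $7,500 − $2,120 = $5,380.

$5,380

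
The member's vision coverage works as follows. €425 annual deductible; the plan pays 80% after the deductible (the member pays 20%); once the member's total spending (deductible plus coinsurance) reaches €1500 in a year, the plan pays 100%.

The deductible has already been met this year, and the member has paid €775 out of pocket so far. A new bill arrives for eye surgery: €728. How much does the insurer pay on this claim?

With the deductible met, the entire €728 is subject to coinsurance.
Coinsurance: €728 × 20% = €145.60.
Cumulative spending €775 + €145.60 = €920.60 stays under the €1500 maximum.
Insurer pays the balance: €728 − €145.60 = €582.40.

€582.40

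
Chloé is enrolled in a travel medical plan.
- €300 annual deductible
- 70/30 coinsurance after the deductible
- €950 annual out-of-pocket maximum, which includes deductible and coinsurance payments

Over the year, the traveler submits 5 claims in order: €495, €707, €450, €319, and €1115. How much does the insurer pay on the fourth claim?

€223.30

Claim 1 (€495): €300 to deductible, leaving €195; traveler's 30% is €58.50. Traveler pays €358.50; OOP now €358.50. Insurer: €495 − €358.50 = €136.50.
Claim 2 (€707): 30% coinsurance on €707 = €212.10. Cost to traveler: €212.10. OOP to date €570.60. Insurer: €707 − €212.10 = €494.90.
Claim 3 (€450): 30% coinsurance on €450 = €135. Cost to traveler: €135. OOP to date €705.60. Insurer: €450 − €135 = €315.
Claim 4 (€319): deductible already satisfied, so traveler's share is 30% × €319 = €95.70. Traveler pays €95.70; OOP now €801.30. Plan pays €319 − €95.70 = €223.30.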